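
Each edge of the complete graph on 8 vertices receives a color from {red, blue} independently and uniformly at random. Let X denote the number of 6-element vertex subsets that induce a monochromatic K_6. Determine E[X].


Let X = Σ_S X_S over the C(8, 6) = 28 subsets S of size 6, where X_S = 1 if the K_6 on S is monochromatic.
For a fixed S, the K_6 on S has C(6, 2) = 15 edges. P[all 15 edges red] = (1/2)^15, and likewise for blue, so P[monochromatic] = 2·(1/2)^15 = 2^{1 − 15} = 1/16384.
By linearity of expectation: E[X] = C(8, 6) · 2^{1 − 15} = 28 · 1/16384 = 7/4096.
Numerically: E[X] ≈ 0.002.

E[X] = C(8,6)·2^(1−C(6,2)) = 7/4096 ≈ 0.002.


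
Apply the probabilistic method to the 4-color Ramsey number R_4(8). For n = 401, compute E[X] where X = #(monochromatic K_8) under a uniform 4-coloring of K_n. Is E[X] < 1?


E[X] = C(401, 8) · 4^{1 − 28} = 15456772627710150 · 4^{−27} = 15456772627710150/18014398509481984.
As a reduced fraction: E[X] = 7728386313855075/9007199254740992 ≈ 0.858023.
Is E[X] < 1? YES.
Since E[X] < 1, there exists a 4-coloring of K_{401} with no monochromatic K_8; hence R_4(8) > 401.

E[X] = 7728386313855075/9007199254740992 ≈ 0.858023; E[X] < 1, so R_4(8) > 401.


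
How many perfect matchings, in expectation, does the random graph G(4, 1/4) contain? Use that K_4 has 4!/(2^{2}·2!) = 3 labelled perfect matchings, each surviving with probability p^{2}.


K_4 has 4!/(2^{2}·2!) = 3 labelled perfect matchings.
For each such perfect matching H, let X_H = 1 if all 2 edges of H are present in G. Then P[X_H = 1] = p^{2} = (1/4)^{2} = 1/16.
Summing the indicators: E[X] = Σ_H E[X_H] = 3 · p^{2} = 3 · 1/16 = 3/16.
Numerically: E[X] ≈ 0.1875.

E[X] = 3 · (1/4)^{2} = 3/16 ≈ 0.1875.


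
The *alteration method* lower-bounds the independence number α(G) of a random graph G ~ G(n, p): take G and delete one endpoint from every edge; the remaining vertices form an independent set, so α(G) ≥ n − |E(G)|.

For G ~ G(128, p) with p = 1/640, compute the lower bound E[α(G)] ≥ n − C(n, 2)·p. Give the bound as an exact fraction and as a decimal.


E[|E(G)|] = C(128, 2)·p = 8128 · (1/640) = 127/10.
E[α(G)] ≥ n − E[|E(G)|] = 128 − 127/10 = 1153/10.
Numerically: ≈ 115.300.
(This is only a lower bound; the true E[α(G)] may be larger.)

E[α(G)] ≥ 1153/10 ≈ 115.300.


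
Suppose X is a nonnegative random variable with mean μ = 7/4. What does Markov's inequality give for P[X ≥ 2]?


μ = E[X] = 7/4, a = 2.
Markov: P[X ≥ 2] ≤ μ/a = (7/4)/2 = 7/8.
Numerically: ≈ 0.875000.
(Since a = 2 > μ = 1.750000, the bound 7/8 is < 1 and informative.)

P[X ≥ 2] ≤ 7/8 ≈ 0.875000.


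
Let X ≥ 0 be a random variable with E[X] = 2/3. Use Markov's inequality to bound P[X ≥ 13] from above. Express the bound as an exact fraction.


μ = E[X] = 2/3, a = 13.
Markov: P[X ≥ 13] ≤ μ/a = (2/3)/13 = 2/39.
Numerically: ≈ 0.051282.
(Since a = 13 > μ = 0.666667, the bound 2/39 is < 1 and informative.)

P[X ≥ 13] ≤ 2/39 ≈ 0.051282.


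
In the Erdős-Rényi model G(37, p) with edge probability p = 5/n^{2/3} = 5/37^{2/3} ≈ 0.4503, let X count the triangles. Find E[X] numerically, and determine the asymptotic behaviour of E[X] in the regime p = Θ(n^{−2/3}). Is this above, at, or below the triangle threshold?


Number of potential triangles: C(37, 3) = 7770.
Each occurs with probability p³ ≈ (0.4503)³ ≈ 9.13075237e-02.
By linearity: E[X] = C(37, 3)·p³ ≈ 7770 · 9.13075237e-02 ≈ 709.459459.
Since α = 2/3 < 1, p = c/n^{2/3} ≫ 1/n is above the triangle threshold p ~ 1/n. Asymptotically E[X] ~ (c³/6)·n^{3(1−α)} = (5³/6)·n^{1} → ∞; triangles are abundant w.h.p.

E[X] ≈ 709.459459; in regime p = Θ(1/n^{2/3}) E[X] diverges (above the triangle threshold p ~ 1/n).


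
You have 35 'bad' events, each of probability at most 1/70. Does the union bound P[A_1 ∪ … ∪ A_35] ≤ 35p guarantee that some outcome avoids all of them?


Union bound: P[∪_{i=1}^{35} A_i] ≤ Σ_i P[A_i] ≤ 35·p = 35·(1/70) = 1/2.
Numerically: 1/2 ≈ 0.500.
Is 1/2 < 1? YES.
Since P[∪ A_i] ≤ 1/2 < 1, the complement has P[∩ A_i^c] ≥ 1 − 1/2 = 1/2 > 0, so some outcome avoids every A_i.

35·p = 1/2 ≈ 0.500; existence CERTIFIED by the union bound.


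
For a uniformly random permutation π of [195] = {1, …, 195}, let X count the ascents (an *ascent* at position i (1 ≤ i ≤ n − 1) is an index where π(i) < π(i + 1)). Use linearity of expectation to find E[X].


Write X = Σ X_I over i = 1, …, 194, with X_I the indicator of one ascent.
There are 194 indicators.
For each fixed i, the pair (π(i), π(i+1)) is a uniformly random ordered pair of distinct values from {1, …, 195}; by symmetry P[π(i) < π(i+1)] = 1/2.
By linearity: E[X] = 194 · (1/2) = (195 − 1) · (1/2) = 97 ≈ 97.00000.

E[X] = 97 = 97.00000.


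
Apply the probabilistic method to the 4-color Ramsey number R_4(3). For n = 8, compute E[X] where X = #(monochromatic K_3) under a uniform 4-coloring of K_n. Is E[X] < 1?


E[X] = C(8, 3) · 4^{1 − 3} = 56 · 4^{−2} = 56/16.
As a reduced fraction: E[X] = 7/2 ≈ 3.5000000.
Is E[X] < 1? NO.
Since E[X] ≥ 1, the first-moment bound is inconclusive at n = 8; it does NOT by itself certify R_4(3) > 8.

E[X] = 7/2 ≈ 3.5000000; E[X] ≥ 1; first-moment method inconclusive here.


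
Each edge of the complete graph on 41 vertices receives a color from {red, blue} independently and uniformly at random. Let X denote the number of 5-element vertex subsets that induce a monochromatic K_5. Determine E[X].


Let X = Σ_S X_S over the C(41, 5) = 749398 subsets S of size 5, where X_S = 1 if the K_5 on S is monochromatic.
For a fixed S, the K_5 on S has C(5, 2) = 10 edges. P[all 10 edges red] = (1/2)^10, and likewise for blue, so P[monochromatic] = 2·(1/2)^10 = 2^{1 − 10} = 1/512.
By linearity: E[X] = C(41, 5) · 2^{1 − 10} = 749398 · 1/512 = 374699/256.
Numerically: E[X] ≈ 1463.66797.

E[X] = C(41,5)·2^(1−C(5,2)) = 374699/256 ≈ 1463.66797.


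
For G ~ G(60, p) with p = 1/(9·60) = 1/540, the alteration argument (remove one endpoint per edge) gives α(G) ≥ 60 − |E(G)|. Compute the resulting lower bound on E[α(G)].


E[|E(G)|] = C(60, 2)·p = 1770 · (1/540) = 59/18.
E[α(G)] ≥ n − E[|E(G)|] = 60 − 59/18 = 1021/18.
Numerically: ≈ 56.7222.
(This is only a lower bound; the true E[α(G)] may be larger.)

E[α(G)] ≥ 1021/18 ≈ 56.7222.


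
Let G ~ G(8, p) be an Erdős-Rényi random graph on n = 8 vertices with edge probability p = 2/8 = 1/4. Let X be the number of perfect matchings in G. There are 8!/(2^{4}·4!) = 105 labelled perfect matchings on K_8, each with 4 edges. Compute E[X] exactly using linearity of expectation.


K_8 has 8!/(2^{4}·4!) = 105 labelled perfect matchings.
For each such perfect matching H, let X_H = 1 if all 4 edges of H are present in G. Then P[X_H = 1] = p^{4} = (1/4)^{4} = 1/256.
By linearity of expectation: E[X] = Σ_H E[X_H] = 105 · p^{4} = 105 · 1/256 = 105/256.
Numerically: E[X] ≈ 0.4102.

E[X] = 105 · (1/4)^{4} = 105/256 ≈ 0.4102.


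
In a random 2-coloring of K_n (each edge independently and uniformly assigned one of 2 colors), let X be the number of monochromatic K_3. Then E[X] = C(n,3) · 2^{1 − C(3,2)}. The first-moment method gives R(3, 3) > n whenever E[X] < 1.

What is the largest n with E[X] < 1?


We need C(n, 3) · 2^{1 − 3} < 1, i.e. C(n, 3) < 2^{3 − 1} = 4.
Check values of n near the boundary:
  n = 3: C(3, 3) = 1; 1 < 4? YES
  n = 4: C(4, 3) = 4; 4 < 4? NO
  n = 5: C(5, 3) = 10; 10 < 4? NO
  n = 6: C(6, 3) = 20; 20 < 4? NO
The largest n with C(n, 3) < 4 is n = 3 (where E[X] = 1/4 ≈ 0.25000). Hence R(3, 3) > 3, i.e. R(3, 3) ≥ 4.

Largest n = 3; hence R(3, 3) > 3.


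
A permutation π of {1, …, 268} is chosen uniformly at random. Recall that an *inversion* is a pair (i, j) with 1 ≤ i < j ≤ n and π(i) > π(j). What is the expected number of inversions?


Write X = Σ X_I over the C(268, 2) = 35778 pairs i < j, with X_I the indicator of one inversion.
There are 35778 indicators.
For each fixed pair i < j, the values π(i) and π(j) are two distinct elements of {1, …, 268} in uniformly random order; by symmetry P[π(i) > π(j)] = 1/2.
By linearity: E[X] = 35778 · (1/2) = C(268, 2) · (1/2) = 35778/2 = 17889 ≈ 17889.0000.

E[X] = 17889 = 17889.0000.


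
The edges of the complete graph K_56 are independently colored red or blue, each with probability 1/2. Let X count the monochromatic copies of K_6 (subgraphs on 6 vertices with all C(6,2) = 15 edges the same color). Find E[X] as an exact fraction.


Let X = Σ_S X_S over the C(56, 6) = 32468436 subsets S of size 6, where X_S = 1 if the K_6 on S is monochromatic.
For a fixed S, the K_6 on S has C(6, 2) = 15 edges. P[all 15 edges red] = (1/2)^15, and likewise for blue, so P[monochromatic] = 2·(1/2)^15 = 2^{1 − 15} = 1/16384.
Summing: E[X] = C(56, 6) · 2^{1 − 15} = 32468436 · 1/16384 = 8117109/4096.
Numerically: E[X] ≈ 1981.716064.

E[X] = C(56,6)·2^(1−C(6,2)) = 8117109/4096 ≈ 1981.716064.


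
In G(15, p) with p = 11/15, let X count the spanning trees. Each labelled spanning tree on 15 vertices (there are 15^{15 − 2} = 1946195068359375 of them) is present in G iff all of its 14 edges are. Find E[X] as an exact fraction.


K_15 has 15^{15 − 2} = 1946195068359375 labelled spanning trees.
For each such spanning tree H, let X_H = 1 if all 14 edges of H are present in G. Then P[X_H = 1] = p^{14} = (11/15)^{14} = 379749833583241/29192926025390625.
By linearity: E[X] = Σ_H E[X_H] = 1946195068359375 · p^{14} = 1946195068359375 · 379749833583241/29192926025390625 = 379749833583241/15.
Numerically: E[X] ≈ 2.5317e+13.

E[X] = 1946195068359375 · (11/15)^{14} = 379749833583241/15 ≈ 2.5317e+13.


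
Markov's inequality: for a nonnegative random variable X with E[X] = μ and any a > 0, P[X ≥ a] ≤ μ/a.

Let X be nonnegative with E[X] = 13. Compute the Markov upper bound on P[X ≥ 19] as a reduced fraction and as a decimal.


μ = E[X] = 13, a = 19.
Markov: P[X ≥ 19] ≤ μ/a = (13)/19 = 13/19.
Numerically: ≈ 0.684.
(Since a = 19 > μ = 13.000, the bound 13/19 is < 1 and informative.)

P[X ≥ 19] ≤ 13/19 ≈ 0.684.


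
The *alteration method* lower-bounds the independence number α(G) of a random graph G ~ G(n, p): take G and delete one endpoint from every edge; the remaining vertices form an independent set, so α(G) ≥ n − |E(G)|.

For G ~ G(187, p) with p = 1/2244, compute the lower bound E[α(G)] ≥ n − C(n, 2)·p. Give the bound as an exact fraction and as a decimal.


E[|E(G)|] = C(187, 2)·p = 17391 · (1/2244) = 31/4.
E[α(G)] ≥ n − E[|E(G)|] = 187 − 31/4 = 717/4.
Numerically: ≈ 179.250000.
(This is only a lower bound; the true E[α(G)] may be larger.)

E[α(G)] ≥ 717/4 ≈ 179.250000.


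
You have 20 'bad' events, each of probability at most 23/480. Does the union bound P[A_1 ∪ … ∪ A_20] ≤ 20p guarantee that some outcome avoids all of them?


Union bound: P[∪_{i=1}^{20} A_i] ≤ Σ_i P[A_i] ≤ 20·p = 20·(23/480) = 23/24.
Numerically: 23/24 ≈ 0.95833.
Is 23/24 < 1? YES.
Since P[∪ A_i] ≤ 23/24 < 1, the complement has P[∩ A_i^c] ≥ 1 − 23/24 = 1/24 > 0, so some outcome avoids every A_i.

20·p = 23/24 ≈ 0.95833; existence CERTIFIED by the union bound.


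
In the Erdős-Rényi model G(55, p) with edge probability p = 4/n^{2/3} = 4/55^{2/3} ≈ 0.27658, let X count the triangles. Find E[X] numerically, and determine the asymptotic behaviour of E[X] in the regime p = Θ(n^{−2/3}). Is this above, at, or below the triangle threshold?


Number of potential triangles: C(55, 3) = 26235.
Each occurs with probability p³ ≈ (0.27658)³ ≈ 2.1157025e-02.
By linearity: E[X] = C(55, 3)·p³ ≈ 26235 · 2.1157025e-02 ≈ 555.05455.
Since α = 2/3 < 1, p = c/n^{2/3} ≫ 1/n is above the triangle threshold p ~ 1/n. Asymptotically E[X] ~ (c³/6)·n^{3(1−α)} = (4³/6)·n^{1} → ∞; triangles are abundant w.h.p.

E[X] ≈ 555.05455; in regime p = Θ(1/n^{2/3}) E[X] diverges (above the triangle threshold p ~ 1/n).


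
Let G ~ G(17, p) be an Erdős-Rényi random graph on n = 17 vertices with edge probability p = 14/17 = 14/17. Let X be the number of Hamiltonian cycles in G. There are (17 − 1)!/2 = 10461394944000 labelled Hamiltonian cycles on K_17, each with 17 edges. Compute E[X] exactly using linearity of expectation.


K_17 has (17 − 1)!/2 = 10461394944000 labelled Hamiltonian cycles.
For each such Hamiltonian cycle H, let X_H = 1 if all 17 edges of H are present in G. Then P[X_H = 1] = p^{17} = (14/17)^{17} = 30491346729331195904/827240261886336764177.
By linearity: E[X] = Σ_H E[X_H] = 10461394944000 · p^{17} = 10461394944000 · 30491346729331195904/827240261886336764177 = 318982020509976309331579109376000/827240261886336764177.
Numerically: E[X] ≈ 3.85598e+11.

E[X] = 10461394944000 · (14/17)^{17} = 318982020509976309331579109376000/827240261886336764177 ≈ 3.85598e+11.


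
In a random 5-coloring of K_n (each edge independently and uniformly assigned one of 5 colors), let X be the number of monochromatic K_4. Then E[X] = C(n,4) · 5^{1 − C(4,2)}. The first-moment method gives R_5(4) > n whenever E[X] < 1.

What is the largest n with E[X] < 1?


We need C(n, 4) · 5^{1 − 6} < 1, i.e. C(n, 4) < 5^{6 − 1} = 3125.
Check values of n near the boundary:
  n = 13: C(13, 4) = 715; 715 < 3125? YES
  n = 14: C(14, 4) = 1001; 1001 < 3125? YES
  n = 15: C(15, 4) = 1365; 1365 < 3125? YES
  n = 16: C(16, 4) = 1820; 1820 < 3125? YES
  n = 17: C(17, 4) = 2380; 2380 < 3125? YES
  n = 18: C(18, 4) = 3060; 3060 < 3125? YES
  n = 19: C(19, 4) = 3876; 3876 < 3125? NO
  n = 20: C(20, 4) = 4845; 4845 < 3125? NO
The largest n with C(n, 4) < 3125 is n = 18 (where E[X] = 612/625 ≈ 0.979). Hence R_5(4) > 18, i.e. R_5(4) ≥ 19.

Largest n = 18; hence R_5(4) > 18.


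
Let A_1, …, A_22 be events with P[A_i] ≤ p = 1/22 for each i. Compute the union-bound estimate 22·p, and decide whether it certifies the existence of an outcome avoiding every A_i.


Union bound: P[∪_{i=1}^{22} A_i] ≤ Σ_i P[A_i] ≤ 22·p = 22·(1/22) = 1.
Numerically: 1 ≈ 1.0000000.
Is 1 < 1? NO.
Since the bound 1 is ≥ 1, the union bound is uninformative here; it does NOT by itself certify existence.

22·p = 1 ≈ 1.0000000; existence NOT certified by the union bound.


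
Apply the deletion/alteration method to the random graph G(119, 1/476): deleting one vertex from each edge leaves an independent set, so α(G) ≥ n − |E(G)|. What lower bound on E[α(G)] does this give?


E[|E(G)|] = C(119, 2)·p = 7021 · (1/476) = 59/4.
E[α(G)] ≥ n − E[|E(G)|] = 119 − 59/4 = 417/4.
Numerically: ≈ 104.2500.
(This is only a lower bound; the true E[α(G)] may be larger.)

E[α(G)] ≥ 417/4 ≈ 104.2500.


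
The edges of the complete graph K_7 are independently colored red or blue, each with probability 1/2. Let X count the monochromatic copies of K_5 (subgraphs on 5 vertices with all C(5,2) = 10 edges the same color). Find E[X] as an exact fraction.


Let X = Σ_S X_S over the C(7, 5) = 21 subsets S of size 5, where X_S = 1 if the K_5 on S is monochromatic.
For a fixed S, the K_5 on S has C(5, 2) = 10 edges. P[all 10 edges red] = (1/2)^10, and likewise for blue, so P[monochromatic] = 2·(1/2)^10 = 2^{1 − 10} = 1/512.
By linearity of expectation: E[X] = C(7, 5) · 2^{1 − 10} = 21 · 1/512 = 21/512.
Numerically: E[X] ≈ 0.041016.

E[X] = C(7,5)·2^(1−C(5,2)) = 21/512 ≈ 0.041016.


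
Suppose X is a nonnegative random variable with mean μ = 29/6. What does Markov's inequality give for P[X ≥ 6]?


μ = E[X] = 29/6, a = 6.
Markov: P[X ≥ 6] ≤ μ/a = (29/6)/6 = 29/36.
Numerically: ≈ 0.806.
(Since a = 6 > μ = 4.833, the bound 29/36 is < 1 and informative.)

P[X ≥ 6] ≤ 29/36 ≈ 0.806.


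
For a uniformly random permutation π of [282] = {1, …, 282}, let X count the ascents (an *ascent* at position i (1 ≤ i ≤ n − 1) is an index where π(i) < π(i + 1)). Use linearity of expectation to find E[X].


Write X = Σ X_I over i = 1, …, 281, with X_I the indicator of one ascent.
There are 281 indicators.
For each fixed i, the pair (π(i), π(i+1)) is a uniformly random ordered pair of distinct values from {1, …, 282}; by symmetry P[π(i) < π(i+1)] = 1/2.
By linearity: E[X] = 281 · (1/2) = (282 − 1) · (1/2) = 281/2 ≈ 140.5000.

E[X] = 281/2 = 140.5000.


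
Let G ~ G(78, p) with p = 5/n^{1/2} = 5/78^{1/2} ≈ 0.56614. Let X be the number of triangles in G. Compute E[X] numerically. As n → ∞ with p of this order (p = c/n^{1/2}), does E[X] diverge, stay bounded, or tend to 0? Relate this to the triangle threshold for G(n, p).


Number of potential triangles: C(78, 3) = 76076.
Each occurs with probability p³ ≈ (0.56614)³ ≈ 1.8145465e-01.
By linearity: E[X] = C(78, 3)·p³ ≈ 76076 · 1.8145465e-01 ≈ 13804.34417.
Since α = 1/2 < 1, p = c/n^{1/2} ≫ 1/n is above the triangle threshold p ~ 1/n. Asymptotically E[X] ~ (c³/6)·n^{3(1−α)} = (5³/6)·n^{1.5} → ∞; triangles are abundant w.h.p.

E[X] ≈ 13804.34417; in regime p = Θ(1/n^{1/2}) E[X] diverges (above the triangle threshold p ~ 1/n).


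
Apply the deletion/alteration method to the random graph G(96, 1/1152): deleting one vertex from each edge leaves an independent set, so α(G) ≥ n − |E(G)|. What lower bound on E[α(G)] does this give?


E[|E(G)|] = C(96, 2)·p = 4560 · (1/1152) = 95/24.
E[α(G)] ≥ n − E[|E(G)|] = 96 − 95/24 = 2209/24.
Numerically: ≈ 92.041667.
(This is only a lower bound; the true E[α(G)] may be larger.)

E[α(G)] ≥ 2209/24 ≈ 92.041667.


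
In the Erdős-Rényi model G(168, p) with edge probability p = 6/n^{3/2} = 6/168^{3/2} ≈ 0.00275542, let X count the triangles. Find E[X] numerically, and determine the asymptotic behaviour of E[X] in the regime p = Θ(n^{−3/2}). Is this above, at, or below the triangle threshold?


Number of potential triangles: C(168, 3) = 776216.
Each occurs with probability p³ ≈ (0.00275542)³ ≈ 2.09200146e-08.
By linearity: E[X] = C(168, 3)·p³ ≈ 776216 · 2.09200146e-08 ≈ 0.016238.
Since α = 3/2 > 1, p = c/n^{3/2} = o(1/n) is below the triangle threshold p ~ 1/n. Asymptotically E[X] ~ (c³/6)·n^{3(1−α)} = (6³/6)·n^{-1.5} → 0, so by Markov's inequality G has no triangles w.h.p.

E[X] ≈ 0.016238; in regime p = Θ(1/n^{3/2}) E[X] tends to 0 (below the triangle threshold p ~ 1/n).


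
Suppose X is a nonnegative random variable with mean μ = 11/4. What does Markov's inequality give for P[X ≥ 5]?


μ = E[X] = 11/4, a = 5.
Markov: P[X ≥ 5] ≤ μ/a = (11/4)/5 = 11/20.
Numerically: ≈ 0.5500.
(Since a = 5 > μ = 2.7500, the bound 11/20 is < 1 and informative.)

P[X ≥ 5] ≤ 11/20 ≈ 0.5500.


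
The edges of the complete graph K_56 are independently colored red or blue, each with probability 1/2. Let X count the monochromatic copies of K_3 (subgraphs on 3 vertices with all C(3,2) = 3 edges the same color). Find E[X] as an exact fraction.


Let X = Σ_S X_S over the C(56, 3) = 27720 subsets S of size 3, where X_S = 1 if the K_3 on S is monochromatic.
For a fixed S, the K_3 on S has C(3, 2) = 3 edges. P[all 3 edges red] = (1/2)^3, and likewise for blue, so P[monochromatic] = 2·(1/2)^3 = 2^{1 − 3} = 1/4.
Summing: E[X] = C(56, 3) · 2^{1 − 3} = 27720 · 1/4 = 6930.
Numerically: E[X] ≈ 6930.0000.

E[X] = C(56,3)·2^(1−C(3,2)) = 6930 ≈ 6930.0000.


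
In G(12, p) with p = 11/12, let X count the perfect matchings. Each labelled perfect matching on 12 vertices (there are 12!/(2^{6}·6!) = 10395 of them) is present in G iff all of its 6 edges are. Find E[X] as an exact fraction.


K_12 has 12!/(2^{6}·6!) = 10395 labelled perfect matchings.
For each such perfect matching H, let X_H = 1 if all 6 edges of H are present in G. Then P[X_H = 1] = p^{6} = (11/12)^{6} = 1771561/2985984.
By linearity of expectation: E[X] = Σ_H E[X_H] = 10395 · p^{6} = 10395 · 1771561/2985984 = 682050985/110592.
Numerically: E[X] ≈ 6167.27.

E[X] = 10395 · (11/12)^{6} = 682050985/110592 ≈ 6167.27.


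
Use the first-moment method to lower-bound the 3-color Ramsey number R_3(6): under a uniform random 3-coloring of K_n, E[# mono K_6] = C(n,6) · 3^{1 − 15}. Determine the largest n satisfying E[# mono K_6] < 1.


We need C(n, 6) · 3^{1 − 15} < 1, i.e. C(n, 6) < 3^{15 − 1} = 4782969.
Check values of n near the boundary:
  n = 39: C(39, 6) = 3262623; 3262623 < 4782969? YES
  n = 40: C(40, 6) = 3838380; 3838380 < 4782969? YES
  n = 41: C(41, 6) = 4496388; 4496388 < 4782969? YES
  n = 42: C(42, 6) = 5245786; 5245786 < 4782969? NO
  n = 43: C(43, 6) = 6096454; 6096454 < 4782969? NO
The largest n with C(n, 6) < 4782969 is n = 41 (where E[X] = 1498796/1594323 ≈ 0.9400830). Hence R_3(6) > 41, i.e. R_3(6) ≥ 42.

Largest n = 41; hence R_3(6) > 41.


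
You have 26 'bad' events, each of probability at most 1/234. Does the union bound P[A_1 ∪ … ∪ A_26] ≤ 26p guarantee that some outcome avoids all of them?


Union bound: P[∪_{i=1}^{26} A_i] ≤ Σ_i P[A_i] ≤ 26·p = 26·(1/234) = 1/9.
Numerically: 1/9 ≈ 0.111.
Is 1/9 < 1? YES.
Since P[∪ A_i] ≤ 1/9 < 1, the complement has P[∩ A_i^c] ≥ 1 − 1/9 = 8/9 > 0, so some outcome avoids every A_i.

26·p = 1/9 ≈ 0.111; existence CERTIFIED by the union bound.


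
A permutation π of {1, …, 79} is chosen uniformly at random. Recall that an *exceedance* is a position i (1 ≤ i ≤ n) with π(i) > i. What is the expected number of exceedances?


Write X = Σ_{i=1}^{79} X_i, where X_i = 1_{π(i) > i}.
For each fixed i, π(i) is uniform over {1, …, 79} (marginal of a uniform permutation), so P[π(i) > i] = (n − i)/n. Summing: Σ_{i=1}^{79} (n − i)/n = (0 + 1 + … + 78)/79 = 79(79 − 1)/(2·79) = (79 − 1)/2.
Hence E[X] = Σ_{i=1}^{79} (79 − i)/79 = 39 ≈ 39.000.

E[X] = 39 = 39.000.


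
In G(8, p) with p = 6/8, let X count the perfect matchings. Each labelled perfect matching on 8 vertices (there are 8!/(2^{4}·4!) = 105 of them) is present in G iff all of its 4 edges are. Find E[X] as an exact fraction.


K_8 has 8!/(2^{4}·4!) = 105 labelled perfect matchings.
For each such perfect matching H, let X_H = 1 if all 4 edges of H are present in G. Then P[X_H = 1] = p^{4} = (3/4)^{4} = 81/256.
Summing the indicators: E[X] = Σ_H E[X_H] = 105 · p^{4} = 105 · 81/256 = 8505/256.
Numerically: E[X] ≈ 33.22.

E[X] = 105 · (3/4)^{4} = 8505/256 ≈ 33.22.


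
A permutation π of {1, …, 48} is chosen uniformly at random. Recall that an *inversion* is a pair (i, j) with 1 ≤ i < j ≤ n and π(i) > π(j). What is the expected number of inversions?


Write X = Σ X_I over the C(48, 2) = 1128 pairs i < j, with X_I the indicator of one inversion.
There are 1128 indicators.
For each fixed pair i < j, the values π(i) and π(j) are two distinct elements of {1, …, 48} in uniformly random order; by symmetry P[π(i) > π(j)] = 1/2.
By linearity: E[X] = 1128 · (1/2) = C(48, 2) · (1/2) = 1128/2 = 564 ≈ 564.000000.

E[X] = 564 = 564.000000.


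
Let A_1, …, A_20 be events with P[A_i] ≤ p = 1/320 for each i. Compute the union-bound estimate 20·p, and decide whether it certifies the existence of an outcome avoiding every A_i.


Union bound: P[∪_{i=1}^{20} A_i] ≤ Σ_i P[A_i] ≤ 20·p = 20·(1/320) = 1/16.
Numerically: 1/16 ≈ 0.06250.
Is 1/16 < 1? YES.
Since P[∪ A_i] ≤ 1/16 < 1, the complement has P[∩ A_i^c] ≥ 1 − 1/16 = 15/16 > 0, so some outcome avoids every A_i.

20·p = 1/16 ≈ 0.06250; existence CERTIFIED by the union bound.


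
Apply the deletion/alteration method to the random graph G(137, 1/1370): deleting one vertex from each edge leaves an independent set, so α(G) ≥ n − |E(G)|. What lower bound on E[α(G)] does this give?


E[|E(G)|] = C(137, 2)·p = 9316 · (1/1370) = 34/5.
E[α(G)] ≥ n − E[|E(G)|] = 137 − 34/5 = 651/5.
Numerically: ≈ 130.200.
(This is only a lower bound; the true E[α(G)] may be larger.)

E[α(G)] ≥ 651/5 ≈ 130.200.


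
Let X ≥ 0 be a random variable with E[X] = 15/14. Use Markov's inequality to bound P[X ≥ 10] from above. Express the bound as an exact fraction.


μ = E[X] = 15/14, a = 10.
Markov: P[X ≥ 10] ≤ μ/a = (15/14)/10 = 3/28.
Numerically: ≈ 0.107143.
(Since a = 10 > μ = 1.071429, the bound 3/28 is < 1 and informative.)

P[X ≥ 10] ≤ 3/28 ≈ 0.107143.


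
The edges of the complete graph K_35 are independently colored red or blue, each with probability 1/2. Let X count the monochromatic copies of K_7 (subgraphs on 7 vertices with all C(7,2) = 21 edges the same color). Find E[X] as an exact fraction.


Let X = Σ_S X_S over the C(35, 7) = 6724520 subsets S of size 7, where X_S = 1 if the K_7 on S is monochromatic.
For a fixed S, the K_7 on S has C(7, 2) = 21 edges. P[all 21 edges red] = (1/2)^21, and likewise for blue, so P[monochromatic] = 2·(1/2)^21 = 2^{1 − 21} = 1/1048576.
Summing: E[X] = C(35, 7) · 2^{1 − 21} = 6724520 · 1/1048576 = 840565/131072.
Numerically: E[X] ≈ 6.413002.

E[X] = C(35,7)·2^(1−C(7,2)) = 840565/131072 ≈ 6.413002.


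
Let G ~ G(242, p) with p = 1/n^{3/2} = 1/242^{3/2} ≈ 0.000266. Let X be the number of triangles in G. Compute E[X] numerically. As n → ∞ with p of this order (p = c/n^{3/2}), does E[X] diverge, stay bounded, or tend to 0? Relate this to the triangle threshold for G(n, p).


Number of potential triangles: C(242, 3) = 2332880.
Each occurs with probability p³ ≈ (0.000266)³ ≈ 1.87426e-11.
By linearity: E[X] = C(242, 3)·p³ ≈ 2332880 · 1.87426e-11 ≈ 0.000.
Since α = 3/2 > 1, p = c/n^{3/2} = o(1/n) is below the triangle threshold p ~ 1/n. Asymptotically E[X] ~ (c³/6)·n^{3(1−α)} = (1³/6)·n^{-1.5} → 0, so by Markov's inequality G has no triangles w.h.p.

E[X] ≈ 0.000; in regime p = Θ(1/n^{3/2}) E[X] tends to 0 (below the triangle threshold p ~ 1/n).


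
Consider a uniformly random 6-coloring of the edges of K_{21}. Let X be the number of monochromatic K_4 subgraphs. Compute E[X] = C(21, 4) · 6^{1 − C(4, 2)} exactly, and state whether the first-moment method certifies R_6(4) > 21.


E[X] = C(21, 4) · 6^{1 − 6} = 5985 · 6^{−5} = 5985/7776.
As a reduced fraction: E[X] = 665/864 ≈ 0.769676.
Is E[X] < 1? YES.
Since E[X] < 1, there exists a 6-coloring of K_{21} with no monochromatic K_4; hence R_6(4) > 21.

E[X] = 665/864 ≈ 0.769676; E[X] < 1, so R_6(4) > 21.


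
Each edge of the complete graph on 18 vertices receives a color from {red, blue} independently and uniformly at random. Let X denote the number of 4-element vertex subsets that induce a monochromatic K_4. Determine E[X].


Let X = Σ_S X_S over the C(18, 4) = 3060 subsets S of size 4, where X_S = 1 if the K_4 on S is monochromatic.
For a fixed S, the K_4 on S has C(4, 2) = 6 edges. P[all 6 edges red] = (1/2)^6, and likewise for blue, so P[monochromatic] = 2·(1/2)^6 = 2^{1 − 6} = 1/32.
By linearity of expectation: E[X] = C(18, 4) · 2^{1 − 6} = 3060 · 1/32 = 765/8.
Numerically: E[X] ≈ 95.625000.

E[X] = C(18,4)·2^(1−C(4,2)) = 765/8 ≈ 95.625000.


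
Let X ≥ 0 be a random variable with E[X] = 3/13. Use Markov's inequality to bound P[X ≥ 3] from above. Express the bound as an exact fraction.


μ = E[X] = 3/13, a = 3.
Markov: P[X ≥ 3] ≤ μ/a = (3/13)/3 = 1/13.
Numerically: ≈ 0.07692.
(Since a = 3 > μ = 0.23077, the bound 1/13 is < 1 and informative.)

P[X ≥ 3] ≤ 1/13 ≈ 0.07692.


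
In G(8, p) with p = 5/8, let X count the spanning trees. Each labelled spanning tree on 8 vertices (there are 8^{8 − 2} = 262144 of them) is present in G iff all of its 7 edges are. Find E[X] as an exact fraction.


K_8 has 8^{8 − 2} = 262144 labelled spanning trees.
For each such spanning tree H, let X_H = 1 if all 7 edges of H are present in G. Then P[X_H = 1] = p^{7} = (5/8)^{7} = 78125/2097152.
By linearity: E[X] = Σ_H E[X_H] = 262144 · p^{7} = 262144 · 78125/2097152 = 78125/8.
Numerically: E[X] ≈ 9.77e+03.

E[X] = 262144 · (5/8)^{7} = 78125/8 ≈ 9.77e+03.


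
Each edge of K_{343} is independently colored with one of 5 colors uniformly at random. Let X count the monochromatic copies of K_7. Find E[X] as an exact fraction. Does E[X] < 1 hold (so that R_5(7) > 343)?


E[X] = C(343, 7) · 5^{1 − 21} = 104200375748469 · 5^{−20} = 104200375748469/95367431640625.
As a reduced fraction: E[X] = 104200375748469/95367431640625 ≈ 1.092620.
Is E[X] < 1? NO.
Since E[X] ≥ 1, the first-moment bound is inconclusive at n = 343; it does NOT by itself certify R_5(7) > 343.

E[X] = 104200375748469/95367431640625 ≈ 1.092620; E[X] ≥ 1; first-moment method inconclusive here.


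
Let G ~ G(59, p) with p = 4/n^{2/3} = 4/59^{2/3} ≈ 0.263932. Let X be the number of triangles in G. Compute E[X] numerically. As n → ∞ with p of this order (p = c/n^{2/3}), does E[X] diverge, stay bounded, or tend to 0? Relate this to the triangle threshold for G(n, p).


Number of potential triangles: C(59, 3) = 32509.
Each occurs with probability p³ ≈ (0.263932)³ ≈ 1.83855214e-02.
By linearity: E[X] = C(59, 3)·p³ ≈ 32509 · 1.83855214e-02 ≈ 597.694915.
Since α = 2/3 < 1, p = c/n^{2/3} ≫ 1/n is above the triangle threshold p ~ 1/n. Asymptotically E[X] ~ (c³/6)·n^{3(1−α)} = (4³/6)·n^{1} → ∞; triangles are abundant w.h.p.

E[X] ≈ 597.694915; in regime p = Θ(1/n^{2/3}) E[X] diverges (above the triangle threshold p ~ 1/n).


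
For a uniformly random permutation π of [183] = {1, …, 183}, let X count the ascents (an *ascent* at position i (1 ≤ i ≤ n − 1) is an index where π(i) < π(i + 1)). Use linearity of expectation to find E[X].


Write X = Σ X_I over i = 1, …, 182, with X_I the indicator of one ascent.
There are 182 indicators.
For each fixed i, the pair (π(i), π(i+1)) is a uniformly random ordered pair of distinct values from {1, …, 183}; by symmetry P[π(i) < π(i+1)] = 1/2.
By linearity: E[X] = 182 · (1/2) = (183 − 1) · (1/2) = 91 ≈ 91.000.

E[X] = 91 = 91.000.


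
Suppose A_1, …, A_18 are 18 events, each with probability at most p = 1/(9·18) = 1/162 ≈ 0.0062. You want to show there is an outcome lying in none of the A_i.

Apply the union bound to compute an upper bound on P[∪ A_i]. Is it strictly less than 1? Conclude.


Union bound: P[∪_{i=1}^{18} A_i] ≤ Σ_i P[A_i] ≤ 18·p = 18·(1/162) = 1/9.
Numerically: 1/9 ≈ 0.1111.
Is 1/9 < 1? YES.
Since P[∪ A_i] ≤ 1/9 < 1, the complement has P[∩ A_i^c] ≥ 1 − 1/9 = 8/9 > 0, so some outcome avoids every A_i.

18·p = 1/9 ≈ 0.1111; existence CERTIFIED by the union bound.


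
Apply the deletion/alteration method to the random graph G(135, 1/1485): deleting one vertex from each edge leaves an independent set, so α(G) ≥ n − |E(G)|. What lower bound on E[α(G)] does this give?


E[|E(G)|] = C(135, 2)·p = 9045 · (1/1485) = 67/11.
E[α(G)] ≥ n − E[|E(G)|] = 135 − 67/11 = 1418/11.
Numerically: ≈ 128.909091.
(This is only a lower bound; the true E[α(G)] may be larger.)

E[α(G)] ≥ 1418/11 ≈ 128.909091.


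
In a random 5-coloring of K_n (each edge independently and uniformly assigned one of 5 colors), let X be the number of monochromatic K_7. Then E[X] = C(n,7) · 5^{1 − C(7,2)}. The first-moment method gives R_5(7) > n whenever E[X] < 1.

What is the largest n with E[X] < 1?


We need C(n, 7) · 5^{1 − 21} < 1, i.e. C(n, 7) < 5^{21 − 1} = 95367431640625.
Check values of n near the boundary:
  n = 335: C(335, 7) = 88202498238195; 88202498238195 < 95367431640625? YES
  n = 336: C(336, 7) = 90079147136880; 90079147136880 < 95367431640625? YES
  n = 337: C(337, 7) = 91989916924632; 91989916924632 < 95367431640625? YES
  n = 338: C(338, 7) = 93935323022736; 93935323022736 < 95367431640625? YES
  n = 339: C(339, 7) = 95915887062372; 95915887062372 < 95367431640625? NO
  n = 340: C(340, 7) = 97932136940560; 97932136940560 < 95367431640625? NO
The largest n with C(n, 7) < 95367431640625 is n = 338 (where E[X] = 93935323022736/95367431640625 ≈ 0.984983). Hence R_5(7) > 338, i.e. R_5(7) ≥ 339.

Largest n = 338; hence R_5(7) > 338.


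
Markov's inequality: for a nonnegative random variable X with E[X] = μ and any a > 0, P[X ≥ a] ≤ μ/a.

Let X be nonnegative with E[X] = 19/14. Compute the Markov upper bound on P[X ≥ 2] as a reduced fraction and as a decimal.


μ = E[X] = 19/14, a = 2.
Markov: P[X ≥ 2] ≤ μ/a = (19/14)/2 = 19/28.
Numerically: ≈ 0.6786.
(Since a = 2 > μ = 1.3571, the bound 19/28 is < 1 and informative.)

P[X ≥ 2] ≤ 19/28 ≈ 0.6786.


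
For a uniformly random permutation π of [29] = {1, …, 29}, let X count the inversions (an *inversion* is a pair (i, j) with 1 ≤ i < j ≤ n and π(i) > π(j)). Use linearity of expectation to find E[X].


Write X = Σ X_I over the C(29, 2) = 406 pairs i < j, with X_I the indicator of one inversion.
There are 406 indicators.
For each fixed pair i < j, the values π(i) and π(j) are two distinct elements of {1, …, 29} in uniformly random order; by symmetry P[π(i) > π(j)] = 1/2.
By linearity: E[X] = 406 · (1/2) = C(29, 2) · (1/2) = 406/2 = 203 ≈ 203.000000.

E[X] = 203 = 203.000000.


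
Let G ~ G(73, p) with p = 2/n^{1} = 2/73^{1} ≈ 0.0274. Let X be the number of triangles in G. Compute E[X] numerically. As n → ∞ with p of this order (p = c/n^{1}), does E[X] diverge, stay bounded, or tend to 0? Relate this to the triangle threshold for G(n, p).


Number of potential triangles: C(73, 3) = 62196.
Each occurs with probability p³ ≈ (0.0274)³ ≈ 2.05647e-05.
By linearity: E[X] = C(73, 3)·p³ ≈ 62196 · 2.05647e-05 ≈ 1.279.
Here α = 1, so p = 2/n is exactly at the triangle threshold p ~ 1/n. Asymptotically E[X] → c³/6 = 2³/6 = 4/3 ≈ 1.333, a bounded constant. In this regime the triangle count is asymptotically Poisson(c³/6).

E[X] ≈ 1.279; in regime p = Θ(1/n^{1}) E[X] stays bounded (at the triangle threshold p ~ 1/n).


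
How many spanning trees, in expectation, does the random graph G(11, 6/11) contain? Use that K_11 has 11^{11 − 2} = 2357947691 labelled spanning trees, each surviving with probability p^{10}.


K_11 has 11^{11 − 2} = 2357947691 labelled spanning trees.
For each such spanning tree H, let X_H = 1 if all 10 edges of H are present in G. Then P[X_H = 1] = p^{10} = (6/11)^{10} = 60466176/25937424601.
By linearity: E[X] = Σ_H E[X_H] = 2357947691 · p^{10} = 2357947691 · 60466176/25937424601 = 60466176/11.
Numerically: E[X] ≈ 5.5e+06.

E[X] = 2357947691 · (6/11)^{10} = 60466176/11 ≈ 5.5e+06.


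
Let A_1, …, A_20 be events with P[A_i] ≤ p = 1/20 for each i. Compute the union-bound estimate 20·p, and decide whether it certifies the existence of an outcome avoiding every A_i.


Union bound: P[∪_{i=1}^{20} A_i] ≤ Σ_i P[A_i] ≤ 20·p = 20·(1/20) = 1.
Numerically: 1 ≈ 1.0000.
Is 1 < 1? NO.
Since the bound 1 is ≥ 1, the union bound is uninformative here; it does NOT by itself certify existence.

20·p = 1 ≈ 1.0000; existence NOT certified by the union bound.


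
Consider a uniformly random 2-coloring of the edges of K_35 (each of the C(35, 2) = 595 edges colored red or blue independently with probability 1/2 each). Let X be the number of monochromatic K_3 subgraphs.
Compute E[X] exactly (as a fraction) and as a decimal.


Let X = Σ_S X_S over the C(35, 3) = 6545 subsets S of size 3, where X_S = 1 if the K_3 on S is monochromatic.
For a fixed S, the K_3 on S has C(3, 2) = 3 edges. P[all 3 edges red] = (1/2)^3, and likewise for blue, so P[monochromatic] = 2·(1/2)^3 = 2^{1 − 3} = 1/4.
Summing: E[X] = C(35, 3) · 2^{1 − 3} = 6545 · 1/4 = 6545/4.
Numerically: E[X] ≈ 1636.2500.

E[X] = C(35,3)·2^(1−C(3,2)) = 6545/4 ≈ 1636.2500.


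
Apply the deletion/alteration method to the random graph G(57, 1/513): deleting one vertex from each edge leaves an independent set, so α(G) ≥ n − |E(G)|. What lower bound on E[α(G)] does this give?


E[|E(G)|] = C(57, 2)·p = 1596 · (1/513) = 28/9.
E[α(G)] ≥ n − E[|E(G)|] = 57 − 28/9 = 485/9.
Numerically: ≈ 53.8889.
(This is only a lower bound; the true E[α(G)] may be larger.)

E[α(G)] ≥ 485/9 ≈ 53.8889.


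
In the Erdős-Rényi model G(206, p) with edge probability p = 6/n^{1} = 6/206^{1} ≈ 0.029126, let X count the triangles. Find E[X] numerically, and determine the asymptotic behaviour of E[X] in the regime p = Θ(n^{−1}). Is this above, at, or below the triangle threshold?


Number of potential triangles: C(206, 3) = 1435820.
Each occurs with probability p³ ≈ (0.029126)³ ≈ 2.4708825e-05.
By linearity: E[X] = C(206, 3)·p³ ≈ 1435820 · 2.4708825e-05 ≈ 35.47742.
Here α = 1, so p = 6/n is exactly at the triangle threshold p ~ 1/n. Asymptotically E[X] → c³/6 = 6³/6 = 36 ≈ 36.00000, a bounded constant. In this regime the triangle count is asymptotically Poisson(c³/6).

E[X] ≈ 35.47742; in regime p = Θ(1/n^{1}) E[X] stays bounded (at the triangle threshold p ~ 1/n).


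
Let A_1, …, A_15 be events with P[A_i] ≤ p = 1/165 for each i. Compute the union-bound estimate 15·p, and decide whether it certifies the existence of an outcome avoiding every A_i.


Union bound: P[∪_{i=1}^{15} A_i] ≤ Σ_i P[A_i] ≤ 15·p = 15·(1/165) = 1/11.
Numerically: 1/11 ≈ 0.091.
Is 1/11 < 1? YES.
Since P[∪ A_i] ≤ 1/11 < 1, the complement has P[∩ A_i^c] ≥ 1 − 1/11 = 10/11 > 0, so some outcome avoids every A_i.

15·p = 1/11 ≈ 0.091; existence CERTIFIED by the union bound.


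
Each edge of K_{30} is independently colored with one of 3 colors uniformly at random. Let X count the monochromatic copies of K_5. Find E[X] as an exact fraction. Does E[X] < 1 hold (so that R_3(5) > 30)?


E[X] = C(30, 5) · 3^{1 − 10} = 142506 · 3^{−9} = 142506/19683.
As a reduced fraction: E[X] = 5278/729 ≈ 7.240055.
Is E[X] < 1? NO.
Since E[X] ≥ 1, the first-moment bound is inconclusive at n = 30; it does NOT by itself certify R_3(5) > 30.

E[X] = 5278/729 ≈ 7.240055; E[X] ≥ 1; first-moment method inconclusive here.


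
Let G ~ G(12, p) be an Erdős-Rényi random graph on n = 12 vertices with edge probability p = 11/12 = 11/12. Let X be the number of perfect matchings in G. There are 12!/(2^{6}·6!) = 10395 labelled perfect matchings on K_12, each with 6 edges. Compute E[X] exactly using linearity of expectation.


K_12 has 12!/(2^{6}·6!) = 10395 labelled perfect matchings.
For each such perfect matching H, let X_H = 1 if all 6 edges of H are present in G. Then P[X_H = 1] = p^{6} = (11/12)^{6} = 1771561/2985984.
By linearity of expectation: E[X] = Σ_H E[X_H] = 10395 · p^{6} = 10395 · 1771561/2985984 = 682050985/110592.
Numerically: E[X] ≈ 6167.3.

E[X] = 10395 · (11/12)^{6} = 682050985/110592 ≈ 6167.3.


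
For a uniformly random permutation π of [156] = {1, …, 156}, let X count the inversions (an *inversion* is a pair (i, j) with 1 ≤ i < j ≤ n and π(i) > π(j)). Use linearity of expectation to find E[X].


Write X = Σ X_I over the C(156, 2) = 12090 pairs i < j, with X_I the indicator of one inversion.
There are 12090 indicators.
For each fixed pair i < j, the values π(i) and π(j) are two distinct elements of {1, …, 156} in uniformly random order; by symmetry P[π(i) > π(j)] = 1/2.
By linearity: E[X] = 12090 · (1/2) = C(156, 2) · (1/2) = 12090/2 = 6045 ≈ 6045.000000.

E[X] = 6045 = 6045.000000.


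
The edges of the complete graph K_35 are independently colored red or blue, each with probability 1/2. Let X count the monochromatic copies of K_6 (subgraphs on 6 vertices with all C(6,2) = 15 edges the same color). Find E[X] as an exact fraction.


Let X = Σ_S X_S over the C(35, 6) = 1623160 subsets S of size 6, where X_S = 1 if the K_6 on S is monochromatic.
For a fixed S, the K_6 on S has C(6, 2) = 15 edges. P[all 15 edges red] = (1/2)^15, and likewise for blue, so P[monochromatic] = 2·(1/2)^15 = 2^{1 − 15} = 1/16384.
By linearity of expectation: E[X] = C(35, 6) · 2^{1 − 15} = 1623160 · 1/16384 = 202895/2048.
Numerically: E[X] ≈ 99.069824.

E[X] = C(35,6)·2^(1−C(6,2)) = 202895/2048 ≈ 99.069824.


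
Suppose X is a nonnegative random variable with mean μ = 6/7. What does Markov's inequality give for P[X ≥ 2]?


μ = E[X] = 6/7, a = 2.
Markov: P[X ≥ 2] ≤ μ/a = (6/7)/2 = 3/7.
Numerically: ≈ 0.42857.
(Since a = 2 > μ = 0.85714, the bound 3/7 is < 1 and informative.)

P[X ≥ 2] ≤ 3/7 ≈ 0.42857.
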